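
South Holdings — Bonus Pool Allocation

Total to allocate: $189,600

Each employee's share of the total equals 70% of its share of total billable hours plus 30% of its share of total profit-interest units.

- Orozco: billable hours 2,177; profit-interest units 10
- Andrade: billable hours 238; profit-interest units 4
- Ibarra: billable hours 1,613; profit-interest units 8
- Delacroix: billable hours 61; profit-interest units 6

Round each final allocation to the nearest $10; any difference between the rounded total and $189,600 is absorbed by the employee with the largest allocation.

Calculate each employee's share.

Orozco: $90,970; Andrade: $15,850; Ibarra: $68,610; Delacroix: $14,170

Totals — billable hours 4,089, profit-interest units 28.
Blended shares (70% billable hours + 30% profit-interest units): Orozco 0.4798; Andrade 0.0836; Ibarra 0.3618; Delacroix 0.0747.
Raw shares: Orozco 90,974.95; Andrade 15,850.67; Ibarra 68,605.88; Delacroix 14,168.50.
After rounding ($10): Orozco $90,970; Andrade $15,850; Ibarra $68,610; Delacroix $14,170. Sum = $189,600.
Rounded total matches; no reconciliation needed.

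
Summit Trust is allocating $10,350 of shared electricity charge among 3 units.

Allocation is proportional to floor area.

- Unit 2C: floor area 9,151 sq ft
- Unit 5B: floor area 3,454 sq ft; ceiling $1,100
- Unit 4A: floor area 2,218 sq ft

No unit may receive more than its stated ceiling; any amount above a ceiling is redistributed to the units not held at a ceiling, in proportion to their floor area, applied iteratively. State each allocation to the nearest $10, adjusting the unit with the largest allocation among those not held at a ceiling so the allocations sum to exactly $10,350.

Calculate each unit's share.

Unit 2C: $7,450 | Unit 5B: $1,100 | Unit 4A: $1,800

Sum of floor area: 14,823.
Proportional shares (ignoring caps): Unit 2C 6,389.59; Unit 5B 2,411.72; Unit 4A 1,548.69.
Cap binds for Unit 5B ($1,100); remaining pool $9,250 reallocated over remaining floor area 11,369.
Redistributed shares: Unit 2C 7,445.40 → $7,450; Unit 4A 1,804.60 → $1,800.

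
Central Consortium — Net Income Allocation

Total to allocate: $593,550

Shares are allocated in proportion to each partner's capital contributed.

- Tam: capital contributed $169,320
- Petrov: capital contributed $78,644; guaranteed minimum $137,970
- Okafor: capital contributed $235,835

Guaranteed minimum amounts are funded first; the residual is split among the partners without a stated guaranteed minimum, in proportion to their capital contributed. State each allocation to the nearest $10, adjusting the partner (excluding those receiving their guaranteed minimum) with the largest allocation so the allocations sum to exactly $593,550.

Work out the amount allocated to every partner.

Minimums first: Petrov $137,970. Residual $455,580.
Residual split over remaining capital contributed 405,155: Tam 190,393.32 → $190,390; Okafor 265,186.68 → $265,190.

Tam: $190,390; Petrov: $137,970; Okafor: $265,190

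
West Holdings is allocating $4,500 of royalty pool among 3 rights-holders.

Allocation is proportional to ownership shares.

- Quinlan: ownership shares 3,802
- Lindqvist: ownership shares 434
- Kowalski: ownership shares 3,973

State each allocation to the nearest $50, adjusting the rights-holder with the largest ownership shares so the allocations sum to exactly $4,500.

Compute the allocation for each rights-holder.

Sum of ownership shares: 8,209.
Proportional shares: Quinlan 3,802/8,209 × $4,500 = 2,084.18; Lindqvist 434/8,209 × $4,500 = 237.91; Kowalski 3,973/8,209 × $4,500 = 2,177.91.
Rounded to nearest $50: Quinlan $2,100; Lindqvist $250; Kowalski $2,200. Sum = $4,550.
Difference $4,500 − $4,550 = −$50 applied to largest ownership shares (Kowalski): Kowalski becomes $2,150.

Quinlan: $2,100 · Lindqvist: $250 · Kowalski: $2,150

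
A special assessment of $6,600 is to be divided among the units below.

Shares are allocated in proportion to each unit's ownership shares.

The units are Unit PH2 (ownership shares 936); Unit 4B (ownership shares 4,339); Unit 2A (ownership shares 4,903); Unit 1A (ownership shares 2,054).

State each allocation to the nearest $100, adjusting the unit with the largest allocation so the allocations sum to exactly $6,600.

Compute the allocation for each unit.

Sum of ownership shares: 12,232.
Unrounded shares: Unit PH2 936/12,232 × $6,600 = 505.04; Unit 4B 4,339/12,232 × $6,600 = 2,341.19; Unit 2A 4,903/12,232 × $6,600 = 2,645.50; Unit 1A 2,054/12,232 × $6,600 = 1,108.27.
After rounding ($100): Unit PH2 $500; Unit 4B $2,300; Unit 2A $2,600; Unit 1A $1,100. Sum = $6,500.
Difference $6,600 − $6,500 = +$100 applied to largest allocation (Unit 2A): Unit 2A becomes $2,700.

Unit PH2: $500 · Unit 4B: $2,300 · Unit 2A: $2,700 · Unit 1A: $1,100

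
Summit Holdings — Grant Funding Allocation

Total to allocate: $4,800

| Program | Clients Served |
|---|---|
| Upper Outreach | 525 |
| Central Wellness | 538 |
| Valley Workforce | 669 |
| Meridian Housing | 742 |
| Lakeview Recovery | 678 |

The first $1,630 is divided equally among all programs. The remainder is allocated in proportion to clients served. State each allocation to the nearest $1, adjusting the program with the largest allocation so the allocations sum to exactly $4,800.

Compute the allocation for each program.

Equal tier: $1,630 ÷ 5 = $326 apiece.
Remainder $3,170 by clients served (total 3,152): Upper Outreach 528.00 → $528; Central Wellness 541.07 → $541; Valley Workforce 672.82 → $673; Meridian Housing 746.24 → $746; Lakeview Recovery 681.87 → $682.
Totals: Upper Outreach $326 + $528 = $854; Central Wellness $326 + $541 = $867; Valley Workforce $326 + $673 = $999; Meridian Housing $326 + $746 = $1,072; Lakeview Recovery $326 + $682 = $1,008.

Upper Outreach: $854; Central Wellness: $867; Valley Workforce: $999; Meridian Housing: $1,072; Lakeview Recovery: $1,008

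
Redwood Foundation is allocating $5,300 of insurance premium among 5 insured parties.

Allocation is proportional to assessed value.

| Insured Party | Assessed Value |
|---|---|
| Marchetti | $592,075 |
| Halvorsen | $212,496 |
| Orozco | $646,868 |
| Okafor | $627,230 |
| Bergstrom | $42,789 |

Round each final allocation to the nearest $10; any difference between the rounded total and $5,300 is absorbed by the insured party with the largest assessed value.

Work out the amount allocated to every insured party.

Marchetti: $1,480 · Halvorsen: $530 · Orozco: $1,610 · Okafor: $1,570 · Bergstrom: $110

Sum of assessed value: 592,075 + 212,496 + 646,868 + 627,230 + 42,789 = 2,121,458.
Pro-rata amounts: Marchetti 1,479.17; Halvorsen 530.87; Orozco 1,616.06; Okafor 1,567.00; Bergstrom 106.90.
After rounding ($10): Marchetti $1,480; Halvorsen $530; Orozco $1,620; Okafor $1,570; Bergstrom $110. Sum = $5,310.
Difference $5,300 − $5,310 = −$10 applied to largest assessed value (Orozco): Orozco becomes $1,610.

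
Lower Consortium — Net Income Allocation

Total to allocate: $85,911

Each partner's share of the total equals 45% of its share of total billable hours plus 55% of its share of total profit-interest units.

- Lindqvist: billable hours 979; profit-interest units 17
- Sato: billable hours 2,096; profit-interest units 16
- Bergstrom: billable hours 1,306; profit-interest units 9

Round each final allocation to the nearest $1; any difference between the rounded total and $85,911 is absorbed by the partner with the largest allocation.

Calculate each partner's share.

Lindqvist: $27,765 | Sato: $36,496 | Bergstrom: $21,650

Totals — billable hours 4,381, profit-interest units 42.
Composite weights (45% billable hours + 55% profit-interest units): Lindqvist 0.3232; Sato 0.4248; Bergstrom 0.2520.
Unrounded shares: Lindqvist 27,764.57; Sato 36,496.46; Bergstrom 21,649.97.
At nearest $1: Lindqvist $27,765; Sato $36,496; Bergstrom $21,650. Sum = $85,911.
No rounding difference to absorb.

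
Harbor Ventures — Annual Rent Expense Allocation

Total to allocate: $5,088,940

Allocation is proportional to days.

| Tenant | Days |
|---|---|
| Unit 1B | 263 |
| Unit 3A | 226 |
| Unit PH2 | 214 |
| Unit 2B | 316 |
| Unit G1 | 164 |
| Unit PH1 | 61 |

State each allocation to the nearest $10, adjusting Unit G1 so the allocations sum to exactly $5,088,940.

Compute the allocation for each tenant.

Days total: 1,244.
Unrounded shares: Unit 1B 263/1,244 × $5,088,940 = 1,075,877.19; Unit 3A 226/1,244 × $5,088,940 = 924,518.04; Unit PH2 214/1,244 × $5,088,940 = 875,428.59; Unit 2B 316/1,244 × $5,088,940 = 1,292,688.94; Unit G1 164/1,244 × $5,088,940 = 670,889.20; Unit PH1 61/1,244 × $5,088,940 = 249,538.05.
Rounded to nearest $10: Unit 1B $1,075,880; Unit 3A $924,520; Unit PH2 $875,430; Unit 2B $1,292,690; Unit G1 $670,890; Unit PH1 $249,540. Sum = $5,088,950.
Difference $5,088,940 − $5,088,950 = −$10 applied to Unit G1: Unit G1 becomes $670,880.

Unit 1B: $1,075,880 | Unit 3A: $924,520 | Unit PH2: $875,430 | Unit 2B: $1,292,690 | Unit G1: $670,880 | Unit PH1: $249,540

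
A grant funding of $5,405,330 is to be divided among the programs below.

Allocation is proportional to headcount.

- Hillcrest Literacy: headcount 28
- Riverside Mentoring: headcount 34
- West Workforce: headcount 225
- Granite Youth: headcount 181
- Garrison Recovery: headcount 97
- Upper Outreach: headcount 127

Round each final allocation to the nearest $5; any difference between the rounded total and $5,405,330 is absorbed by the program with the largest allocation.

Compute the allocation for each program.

Hillcrest Literacy: $218,715 | Riverside Mentoring: $265,580 | West Workforce: $1,757,510 | Granite Youth: $1,413,820 | Garrison Recovery: $757,685 | Upper Outreach: $992,020

Headcount total: 692.
Unrounded shares: Hillcrest Literacy 28/692 × $5,405,330 = 218,712.77; Riverside Mentoring 34/692 × $5,405,330 = 265,579.80; West Workforce 225/692 × $5,405,330 = 1,757,513.37; Granite Youth 181/692 × $5,405,330 = 1,413,821.86; Garrison Recovery 97/692 × $5,405,330 = 757,683.54; Upper Outreach 127/692 × $5,405,330 = 992,018.66.
At nearest $5: Hillcrest Literacy $218,715; Riverside Mentoring $265,580; West Workforce $1,757,515; Granite Youth $1,413,820; Garrison Recovery $757,685; Upper Outreach $992,020. Sum = $5,405,335.
Difference $5,405,330 − $5,405,335 = −$5 applied to largest allocation (West Workforce): West Workforce becomes $1,757,510.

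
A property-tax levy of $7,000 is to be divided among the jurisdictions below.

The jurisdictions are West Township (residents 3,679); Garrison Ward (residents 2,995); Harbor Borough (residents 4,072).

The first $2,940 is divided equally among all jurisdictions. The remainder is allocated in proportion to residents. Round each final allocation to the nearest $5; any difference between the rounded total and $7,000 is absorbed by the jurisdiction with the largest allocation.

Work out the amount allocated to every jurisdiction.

Equal tier: $2,940 ÷ 3 = $980 apiece.
Remainder $4,060 by residents (total 10,746): West Township 1,389.98 → $1,390; Garrison Ward 1,131.56 → $1,130; Harbor Borough 1,538.46 → $1,540.
Totals: West Township $980 + $1,390 = $2,370; Garrison Ward $980 + $1,130 = $2,110; Harbor Borough $980 + $1,540 = $2,520.

West Township: $2,370 | Garrison Ward: $2,110 | Harbor Borough: $2,520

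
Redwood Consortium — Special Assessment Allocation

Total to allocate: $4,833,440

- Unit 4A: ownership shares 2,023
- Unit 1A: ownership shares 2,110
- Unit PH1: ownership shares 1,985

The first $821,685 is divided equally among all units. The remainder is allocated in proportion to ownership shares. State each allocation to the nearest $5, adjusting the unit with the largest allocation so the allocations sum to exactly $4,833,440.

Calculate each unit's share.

Unit 4A: $1,600,435 | Unit 1A: $1,657,485 | Unit PH1: $1,575,520

$821,685 shared equally gives $273,895 per unit.
Remainder $4,011,755 by ownership shares (total 6,118): Unit 4A 1,326,541.41 → $1,326,540; Unit 1A 1,383,589.91 → $1,383,590; Unit PH1 1,301,623.68 → $1,301,625.
Totals: Unit 4A $273,895 + $1,326,540 = $1,600,435; Unit 1A $273,895 + $1,383,590 = $1,657,485; Unit PH1 $273,895 + $1,301,625 = $1,575,520.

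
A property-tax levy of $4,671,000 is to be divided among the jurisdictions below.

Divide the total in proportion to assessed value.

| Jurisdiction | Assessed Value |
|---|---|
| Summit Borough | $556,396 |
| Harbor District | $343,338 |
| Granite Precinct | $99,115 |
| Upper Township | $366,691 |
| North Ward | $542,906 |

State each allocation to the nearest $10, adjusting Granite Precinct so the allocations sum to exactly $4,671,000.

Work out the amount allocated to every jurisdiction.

Combined assessed value = 1,908,446.
Unrounded shares: Summit Borough 556,396/1,908,446 × $4,671,000 = 1,361,802.07; Harbor District 343,338/1,908,446 × $4,671,000 = 840,333.86; Granite Precinct 99,115/1,908,446 × $4,671,000 = 242,588.03; Upper Township 366,691/1,908,446 × $4,671,000 = 897,491.29; North Ward 542,906/1,908,446 × $4,671,000 = 1,328,784.74.
At nearest $10: Summit Borough $1,361,800; Harbor District $840,330; Granite Precinct $242,590; Upper Township $897,490; North Ward $1,328,780. Sum = $4,670,990.
Difference $4,671,000 − $4,670,990 = +$10 applied to Granite Precinct: Granite Precinct becomes $242,600.

Summit Borough: $1,361,800; Harbor District: $840,330; Granite Precinct: $242,600; Upper Township: $897,490; North Ward: $1,328,780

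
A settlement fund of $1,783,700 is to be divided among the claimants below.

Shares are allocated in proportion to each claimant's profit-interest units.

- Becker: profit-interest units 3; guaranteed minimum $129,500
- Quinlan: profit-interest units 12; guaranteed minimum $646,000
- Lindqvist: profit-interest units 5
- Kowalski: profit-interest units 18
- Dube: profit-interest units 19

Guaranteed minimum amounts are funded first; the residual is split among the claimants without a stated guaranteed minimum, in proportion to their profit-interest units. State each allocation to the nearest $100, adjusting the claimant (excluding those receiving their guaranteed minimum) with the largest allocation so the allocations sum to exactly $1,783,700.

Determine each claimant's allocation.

Minimums first: Becker $129,500; Quinlan $646,000. Remaining pool $1,008,200.
Remaining pool split over remaining profit-interest units 42: Lindqvist 120,023.81 → $120,000; Kowalski 432,085.71 → $432,100; Dube 456,090.48 → $456,100.

Becker: $129,500; Quinlan: $646,000; Lindqvist: $120,000; Kowalski: $432,100; Dube: $456,100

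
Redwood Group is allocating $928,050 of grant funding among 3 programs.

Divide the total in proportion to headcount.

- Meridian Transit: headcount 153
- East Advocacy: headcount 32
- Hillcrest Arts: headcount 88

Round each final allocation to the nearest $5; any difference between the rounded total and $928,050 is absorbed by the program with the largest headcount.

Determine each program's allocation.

Sum of headcount: 153 + 32 + 88 = 273.
Proportional shares: Meridian Transit 520,115.93; East Advocacy 108,782.42; Hillcrest Arts 299,151.65.
At nearest $5: Meridian Transit $520,115; East Advocacy $108,780; Hillcrest Arts $299,150. Sum = $928,045.
Difference $928,050 − $928,045 = +$5 applied to largest headcount (Meridian Transit): Meridian Transit becomes $520,120.

Meridian Transit: $520,120 · East Advocacy: $108,780 · Hillcrest Arts: $299,150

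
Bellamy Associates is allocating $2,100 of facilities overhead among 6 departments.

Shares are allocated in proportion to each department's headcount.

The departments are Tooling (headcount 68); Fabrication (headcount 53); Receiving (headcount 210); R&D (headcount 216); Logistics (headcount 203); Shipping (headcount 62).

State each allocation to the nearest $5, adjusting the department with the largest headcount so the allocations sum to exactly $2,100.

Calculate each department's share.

Headcount total: 68 + 53 + 210 + 216 + 203 + 62 = 812.
Proportional shares: Tooling 175.86; Fabrication 137.07; Receiving 543.10; R&D 558.62; Logistics 525.00; Shipping 160.34.
After rounding ($5): Tooling $175; Fabrication $135; Receiving $545; R&D $560; Logistics $525; Shipping $160. Sum = $2,100.
No rounding difference to absorb.

Tooling: $175 | Fabrication: $135 | Receiving: $545 | R&D: $560 | Logistics: $525 | Shipping: $160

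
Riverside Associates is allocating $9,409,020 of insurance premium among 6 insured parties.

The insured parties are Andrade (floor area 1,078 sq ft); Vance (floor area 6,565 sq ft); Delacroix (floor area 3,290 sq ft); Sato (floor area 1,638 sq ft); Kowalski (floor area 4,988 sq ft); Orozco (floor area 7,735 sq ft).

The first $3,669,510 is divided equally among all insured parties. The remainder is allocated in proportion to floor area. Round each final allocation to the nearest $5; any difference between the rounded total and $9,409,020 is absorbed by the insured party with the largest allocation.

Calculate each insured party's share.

Andrade: $856,195 | Vance: $2,101,260 | Delacroix: $1,358,125 | Sato: $983,265 | Kowalski: $1,743,420 | Orozco: $2,366,755

First tranche $3,669,510 split equally: $611,585 each.
Remainder $5,739,510 by floor area (total 25,294): Andrade 244,611.05 → $244,610; Vance 1,489,676.73 → $1,489,675; Delacroix 746,540.20 → $746,540; Sato 371,681.72 → $371,680; Kowalski 1,131,836.64 → $1,131,835; Orozco 1,755,163.67 → $1,755,165.
Rounding difference +$5 on remainder applied to Orozco.
Totals: Andrade $611,585 + $244,610 = $856,195; Vance $611,585 + $1,489,675 = $2,101,260; Delacroix $611,585 + $746,540 = $1,358,125; Sato $611,585 + $371,680 = $983,265; Kowalski $611,585 + $1,131,835 = $1,743,420; Orozco $611,585 + $1,755,170 = $2,366,755.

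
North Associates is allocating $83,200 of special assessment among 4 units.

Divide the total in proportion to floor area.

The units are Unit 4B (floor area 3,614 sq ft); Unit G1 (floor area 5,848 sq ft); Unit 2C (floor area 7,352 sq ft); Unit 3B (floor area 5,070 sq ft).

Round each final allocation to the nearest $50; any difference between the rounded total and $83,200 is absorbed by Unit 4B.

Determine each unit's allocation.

Floor area total: 21,884.
Proportional shares: Unit 4B 3,614/21,884 × $83,200 = 13,739.94; Unit G1 5,848/21,884 × $83,200 = 22,233.30; Unit 2C 7,352/21,884 × $83,200 = 27,951.31; Unit 3B 5,070/21,884 × $83,200 = 19,275.45.
At nearest $50: Unit 4B $13,750; Unit G1 $22,250; Unit 2C $27,950; Unit 3B $19,300. Sum = $83,250.
Difference $83,200 − $83,250 = −$50 applied to Unit 4B: Unit 4B becomes $13,700.

Unit 4B: $13,700 · Unit G1: $22,250 · Unit 2C: $27,950 · Unit 3B: $19,300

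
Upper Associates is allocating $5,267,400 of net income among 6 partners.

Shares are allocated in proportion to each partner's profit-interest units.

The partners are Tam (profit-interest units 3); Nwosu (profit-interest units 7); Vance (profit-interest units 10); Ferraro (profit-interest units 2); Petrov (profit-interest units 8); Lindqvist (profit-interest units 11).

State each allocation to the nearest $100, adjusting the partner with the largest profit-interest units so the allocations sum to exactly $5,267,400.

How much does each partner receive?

Tam: $385,400; Nwosu: $899,300; Vance: $1,284,700; Ferraro: $256,900; Petrov: $1,027,800; Lindqvist: $1,413,300

Profit-interest units total: 41.
Pro-rata amounts: Tam 3/41 × $5,267,400 = 385,419.51; Nwosu 7/41 × $5,267,400 = 899,312.20; Vance 10/41 × $5,267,400 = 1,284,731.71; Ferraro 2/41 × $5,267,400 = 256,946.34; Petrov 8/41 × $5,267,400 = 1,027,785.37; Lindqvist 11/41 × $5,267,400 = 1,413,204.88.
Rounded to nearest $100: Tam $385,400; Nwosu $899,300; Vance $1,284,700; Ferraro $256,900; Petrov $1,027,800; Lindqvist $1,413,200. Sum = $5,267,300.
Difference $5,267,400 − $5,267,300 = +$100 applied to largest profit-interest units (Lindqvist): Lindqvist becomes $1,413,300.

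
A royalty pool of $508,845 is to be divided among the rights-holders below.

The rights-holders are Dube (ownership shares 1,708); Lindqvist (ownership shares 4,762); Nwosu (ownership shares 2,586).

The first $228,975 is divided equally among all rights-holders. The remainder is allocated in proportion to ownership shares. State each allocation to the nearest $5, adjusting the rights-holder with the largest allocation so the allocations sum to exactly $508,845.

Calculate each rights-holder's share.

Dube: $129,110 · Lindqvist: $223,490 · Nwosu: $156,245

Equal tier: $228,975 ÷ 3 = $76,325 apiece.
Remainder $279,870 by ownership shares (total 9,056): Dube 52,784.67 → $52,785; Lindqvist 147,166.62 → $147,165; Nwosu 79,918.71 → $79,920.
Totals: Dube $76,325 + $52,785 = $129,110; Lindqvist $76,325 + $147,165 = $223,490; Nwosu $76,325 + $79,920 = $156,245.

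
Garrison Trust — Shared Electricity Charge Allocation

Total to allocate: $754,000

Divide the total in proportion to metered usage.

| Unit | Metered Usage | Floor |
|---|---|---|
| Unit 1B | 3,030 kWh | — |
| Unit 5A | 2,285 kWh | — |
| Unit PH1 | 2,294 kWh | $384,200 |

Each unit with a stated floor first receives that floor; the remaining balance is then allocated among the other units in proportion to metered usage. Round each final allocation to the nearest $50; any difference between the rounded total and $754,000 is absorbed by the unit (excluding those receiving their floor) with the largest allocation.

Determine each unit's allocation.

Unit 1B: $210,800 · Unit 5A: $159,000 · Unit PH1: $384,200

Fund the minimums — Unit PH1 $384,200. Remaining pool $369,800.
Remaining pool split over remaining metered usage 5,315: Unit 1B 210,817.31 → $210,800; Unit 5A 158,982.69 → $159,000.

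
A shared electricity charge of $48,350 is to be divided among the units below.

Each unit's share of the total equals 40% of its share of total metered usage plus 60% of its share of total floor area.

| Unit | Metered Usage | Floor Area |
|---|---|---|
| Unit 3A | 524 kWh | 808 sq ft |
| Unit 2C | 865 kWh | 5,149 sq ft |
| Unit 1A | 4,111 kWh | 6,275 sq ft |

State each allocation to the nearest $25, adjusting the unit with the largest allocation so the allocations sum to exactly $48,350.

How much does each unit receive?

Metered usage total 5,500; floor area total 12,232.
Blended shares (40% metered usage + 60% floor area): Unit 3A 0.0777; Unit 2C 0.3155; Unit 1A 0.6068.
Pro-rata amounts: Unit 3A 3,758.87; Unit 2C 15,253.27; Unit 1A 29,337.86.
At nearest $25: Unit 3A $3,750; Unit 2C $15,250; Unit 1A $29,350. Sum = $48,350.
Sum already equals the total — no adjustment.

Unit 3A: $3,750 · Unit 2C: $15,250 · Unit 1A: $29,350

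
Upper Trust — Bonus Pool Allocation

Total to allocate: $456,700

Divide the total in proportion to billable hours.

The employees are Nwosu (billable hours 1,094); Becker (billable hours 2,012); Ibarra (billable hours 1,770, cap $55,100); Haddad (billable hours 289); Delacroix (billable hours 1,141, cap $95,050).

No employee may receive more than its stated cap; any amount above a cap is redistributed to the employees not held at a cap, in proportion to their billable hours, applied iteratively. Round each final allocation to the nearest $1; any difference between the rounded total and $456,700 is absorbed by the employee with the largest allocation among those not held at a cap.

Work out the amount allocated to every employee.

Nwosu: $98,782 | Becker: $181,673 | Ibarra: $55,100 | Haddad: $26,095 | Delacroix: $95,050

Billable hours total: 6,306.
Unconstrained shares: Nwosu 79,230.86; Becker 145,715.26; Ibarra 128,188.87; Haddad 20,930.27; Delacroix 82,634.74.
Capped: Ibarra ($55,100); residual $401,600 reallocated over remaining billable hours 4,536.
Capped: Delacroix ($95,050); residual $306,550 reallocated over remaining billable hours 3,395.
Shares after redistribution: Nwosu 98,782.24 → $98,782; Becker 181,672.64 → $181,673; Haddad 26,095.13 → $26,095.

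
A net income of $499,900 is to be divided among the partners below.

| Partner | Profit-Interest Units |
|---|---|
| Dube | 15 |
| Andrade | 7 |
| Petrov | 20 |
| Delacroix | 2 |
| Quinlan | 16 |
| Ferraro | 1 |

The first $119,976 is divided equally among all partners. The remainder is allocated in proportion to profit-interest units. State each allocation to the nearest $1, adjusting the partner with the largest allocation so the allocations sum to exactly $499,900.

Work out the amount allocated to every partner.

Dube: $113,420 | Andrade: $63,594 | Petrov: $144,561 | Delacroix: $32,453 | Quinlan: $119,648 | Ferraro: $26,224

$119,976 shared equally gives $19,996 per partner.
Remainder $379,924 by profit-interest units (total 61): Dube 93,423.93 → $93,424; Andrade 43,597.84 → $43,598; Petrov 124,565.25 → $124,565; Delacroix 12,456.52 → $12,457; Quinlan 99,652.20 → $99,652; Ferraro 6,228.26 → $6,228.
Totals: Dube $19,996 + $93,424 = $113,420; Andrade $19,996 + $43,598 = $63,594; Petrov $19,996 + $124,565 = $144,561; Delacroix $19,996 + $12,457 = $32,453; Quinlan $19,996 + $99,652 = $119,648; Ferraro $19,996 + $6,228 = $26,224.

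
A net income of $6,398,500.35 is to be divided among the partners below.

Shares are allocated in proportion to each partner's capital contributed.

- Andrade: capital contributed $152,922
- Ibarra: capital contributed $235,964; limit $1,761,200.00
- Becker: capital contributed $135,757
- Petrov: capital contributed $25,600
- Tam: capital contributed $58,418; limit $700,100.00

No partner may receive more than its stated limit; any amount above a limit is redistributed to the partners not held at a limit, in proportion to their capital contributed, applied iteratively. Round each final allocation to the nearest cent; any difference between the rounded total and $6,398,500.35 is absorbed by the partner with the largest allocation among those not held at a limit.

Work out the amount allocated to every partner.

Combined capital contributed = 608,661.
Pro-rata shares before constraints: Andrade 1,607,580.3617; Ibarra 2,480,552.7816; Becker 1,427,134.6645; Petrov 269,117.9638; Tam 614,114.5785.
Cap binds for Ibarra ($1,761,200.00); remaining pool $4,637,300.35 reallocated over remaining capital contributed 372,697.
Cap binds for Tam ($700,100.00); remaining pool $3,937,200.35 reallocated over remaining capital contributed 314,279.
Redistributed shares: Andrade 1,915,764.5020 → $1,915,764.50; Becker 1,700,726.1316 → $1,700,726.13; Petrov 320,709.7164 → $320,709.72.

Andrade: $1,915,764.50 · Ibarra: $1,761,200.00 · Becker: $1,700,726.13 · Petrov: $320,709.72 · Tam: $700,100.00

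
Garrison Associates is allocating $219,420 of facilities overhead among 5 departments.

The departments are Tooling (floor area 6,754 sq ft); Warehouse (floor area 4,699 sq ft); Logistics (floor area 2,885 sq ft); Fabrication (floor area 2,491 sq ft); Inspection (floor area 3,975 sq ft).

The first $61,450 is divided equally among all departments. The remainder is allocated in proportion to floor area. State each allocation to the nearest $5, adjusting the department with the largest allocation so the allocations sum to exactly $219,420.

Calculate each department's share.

Tooling: $63,575 · Warehouse: $47,970 · Logistics: $34,195 · Fabrication: $31,205 · Inspection: $42,475

$61,450 shared equally gives $12,290 per department.
Remainder $157,970 by floor area (total 20,804): Tooling 51,284.82 → $51,285; Warehouse 35,680.69 → $35,680; Logistics 21,906.53 → $21,905; Fabrication 18,914.79 → $18,915; Inspection 30,183.17 → $30,185.
Totals: Tooling $12,290 + $51,285 = $63,575; Warehouse $12,290 + $35,680 = $47,970; Logistics $12,290 + $21,905 = $34,195; Fabrication $12,290 + $18,915 = $31,205; Inspection $12,290 + $30,185 = $42,475.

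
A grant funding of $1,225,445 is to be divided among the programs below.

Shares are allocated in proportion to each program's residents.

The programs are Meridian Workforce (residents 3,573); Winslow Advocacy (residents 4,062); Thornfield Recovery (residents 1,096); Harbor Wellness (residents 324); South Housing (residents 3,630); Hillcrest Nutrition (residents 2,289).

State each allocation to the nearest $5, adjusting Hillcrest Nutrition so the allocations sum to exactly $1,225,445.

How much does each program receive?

Sum of residents: 14,974.
Pro-rata amounts: Meridian Workforce 3,573/14,974 × $1,225,445 = 292,407.84; Winslow Advocacy 4,062/14,974 × $1,225,445 = 332,426.71; Thornfield Recovery 1,096/14,974 × $1,225,445 = 89,694.65; Harbor Wellness 324/14,974 × $1,225,445 = 26,515.57; South Housing 3,630/14,974 × $1,225,445 = 297,072.62; Hillcrest Nutrition 2,289/14,974 × $1,225,445 = 187,327.61.
After rounding ($5): Meridian Workforce $292,410; Winslow Advocacy $332,425; Thornfield Recovery $89,695; Harbor Wellness $26,515; South Housing $297,075; Hillcrest Nutrition $187,330. Sum = $1,225,450.
Difference $1,225,445 − $1,225,450 = −$5 applied to Hillcrest Nutrition: Hillcrest Nutrition becomes $187,325.

Meridian Workforce: $292,410 | Winslow Advocacy: $332,425 | Thornfield Recovery: $89,695 | Harbor Wellness: $26,515 | South Housing: $297,075 | Hillcrest Nutrition: $187,325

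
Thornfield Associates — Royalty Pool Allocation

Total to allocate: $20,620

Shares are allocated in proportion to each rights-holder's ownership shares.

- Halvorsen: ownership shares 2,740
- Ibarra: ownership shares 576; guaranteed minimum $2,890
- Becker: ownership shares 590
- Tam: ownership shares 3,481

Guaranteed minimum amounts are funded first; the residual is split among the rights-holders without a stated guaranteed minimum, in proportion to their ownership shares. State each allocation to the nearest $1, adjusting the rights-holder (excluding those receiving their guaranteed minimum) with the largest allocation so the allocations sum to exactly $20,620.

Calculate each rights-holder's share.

Minimums first: Ibarra $2,890. Balance $17,730.
Balance split over remaining ownership shares 6,811: Halvorsen 7,132.61 → $7,133; Becker 1,535.85 → $1,536; Tam 9,061.54 → $9,062.
Rounding difference −$1 applied to Tam → $9,061.

Halvorsen: $7,133; Ibarra: $2,890; Becker: $1,536; Tam: $9,061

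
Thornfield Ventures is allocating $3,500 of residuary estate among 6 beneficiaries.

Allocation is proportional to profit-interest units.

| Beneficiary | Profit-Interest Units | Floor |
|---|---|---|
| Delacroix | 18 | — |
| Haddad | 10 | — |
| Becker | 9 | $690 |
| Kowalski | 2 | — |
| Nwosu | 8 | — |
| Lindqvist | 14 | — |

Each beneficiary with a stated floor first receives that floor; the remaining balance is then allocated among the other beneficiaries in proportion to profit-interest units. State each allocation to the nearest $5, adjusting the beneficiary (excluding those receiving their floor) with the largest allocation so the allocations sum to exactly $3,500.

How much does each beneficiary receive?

Delacroix: $975 | Haddad: $540 | Becker: $690 | Kowalski: $110 | Nwosu: $430 | Lindqvist: $755

Fund the minimums — Becker $690. Remaining pool $2,810.
Remaining pool split over remaining profit-interest units 52: Delacroix 972.69 → $975; Haddad 540.38 → $540; Kowalski 108.08 → $110; Nwosu 432.31 → $430; Lindqvist 756.54 → $755.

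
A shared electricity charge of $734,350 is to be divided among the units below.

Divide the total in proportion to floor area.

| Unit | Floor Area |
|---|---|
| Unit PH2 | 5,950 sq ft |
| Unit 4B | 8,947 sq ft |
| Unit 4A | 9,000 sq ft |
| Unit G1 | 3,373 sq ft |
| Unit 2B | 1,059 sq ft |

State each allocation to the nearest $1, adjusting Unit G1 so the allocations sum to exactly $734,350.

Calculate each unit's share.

Unit PH2: $154,237 · Unit 4B: $231,926 · Unit 4A: $233,300 · Unit G1: $87,435 · Unit 2B: $27,452

Floor area total: 28,329.
Raw shares: Unit PH2 5,950/28,329 × $734,350 = 154,237.09; Unit 4B 8,947/28,329 × $734,350 = 231,925.92; Unit 4A 9,000/28,329 × $734,350 = 233,299.80; Unit G1 3,373/28,329 × $734,350 = 87,435.58; Unit 2B 1,059/28,329 × $734,350 = 27,451.61.
After rounding ($1): Unit PH2 $154,237; Unit 4B $231,926; Unit 4A $233,300; Unit G1 $87,436; Unit 2B $27,452. Sum = $734,351.
Difference $734,350 − $734,351 = −$1 applied to Unit G1: Unit G1 becomes $87,435.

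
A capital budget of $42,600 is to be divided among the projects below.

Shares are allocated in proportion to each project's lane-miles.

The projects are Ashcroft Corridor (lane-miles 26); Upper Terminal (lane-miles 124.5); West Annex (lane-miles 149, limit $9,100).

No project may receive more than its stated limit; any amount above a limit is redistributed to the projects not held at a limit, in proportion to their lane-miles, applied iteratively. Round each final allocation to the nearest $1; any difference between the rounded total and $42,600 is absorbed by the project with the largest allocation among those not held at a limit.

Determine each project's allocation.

Ashcroft Corridor: $5,787 · Upper Terminal: $27,713 · West Annex: $9,100

Combined lane-miles = 299.5.
Pro-rata shares before constraints: Ashcroft Corridor 3,698.16; Upper Terminal 17,708.51; West Annex 21,193.32.
Capped: West Annex ($9,100); remaining pool $33,500 reallocated over remaining lane-miles 150.5.
Remaining shares: Ashcroft Corridor 5,787.38 → $5,787; Upper Terminal 27,712.62 → $27,713.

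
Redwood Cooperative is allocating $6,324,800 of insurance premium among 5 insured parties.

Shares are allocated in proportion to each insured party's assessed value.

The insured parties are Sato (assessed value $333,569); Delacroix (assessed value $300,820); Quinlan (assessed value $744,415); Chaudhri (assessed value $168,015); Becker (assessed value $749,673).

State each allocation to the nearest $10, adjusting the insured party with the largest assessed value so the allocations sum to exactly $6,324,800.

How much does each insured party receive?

Sato: $918,690; Delacroix: $828,490; Quinlan: $2,050,200; Chaudhri: $462,730; Becker: $2,064,690

Assessed value total: 2,296,492.
Pro-rata amounts: Sato 333,569/2,296,492 × $6,324,800 = 918,686.94; Delacroix 300,820/2,296,492 × $6,324,800 = 828,492.47; Quinlan 744,415/2,296,492 × $6,324,800 = 2,050,203.52; Chaudhri 168,015/2,296,492 × $6,324,800 = 462,732.41; Becker 749,673/2,296,492 × $6,324,800 = 2,064,684.65.
After rounding ($10): Sato $918,690; Delacroix $828,490; Quinlan $2,050,200; Chaudhri $462,730; Becker $2,064,680. Sum = $6,324,790.
Difference $6,324,800 − $6,324,790 = +$10 applied to largest assessed value (Becker): Becker becomes $2,064,690.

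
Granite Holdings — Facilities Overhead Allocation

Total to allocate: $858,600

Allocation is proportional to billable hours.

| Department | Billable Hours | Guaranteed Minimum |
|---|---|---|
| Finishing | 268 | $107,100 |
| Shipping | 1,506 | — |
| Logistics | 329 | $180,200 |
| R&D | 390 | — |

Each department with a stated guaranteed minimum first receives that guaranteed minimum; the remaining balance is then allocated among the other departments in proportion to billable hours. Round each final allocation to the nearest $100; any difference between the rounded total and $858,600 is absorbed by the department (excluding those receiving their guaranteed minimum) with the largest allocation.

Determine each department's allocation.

Finishing: $107,100 · Shipping: $453,800 · Logistics: $180,200 · R&D: $117,500

Minimums first: Finishing $107,100; Logistics $180,200. Residual $571,300.
Residual split over remaining billable hours 1,896: Shipping 453,785.76 → $453,800; R&D 117,514.24 → $117,500.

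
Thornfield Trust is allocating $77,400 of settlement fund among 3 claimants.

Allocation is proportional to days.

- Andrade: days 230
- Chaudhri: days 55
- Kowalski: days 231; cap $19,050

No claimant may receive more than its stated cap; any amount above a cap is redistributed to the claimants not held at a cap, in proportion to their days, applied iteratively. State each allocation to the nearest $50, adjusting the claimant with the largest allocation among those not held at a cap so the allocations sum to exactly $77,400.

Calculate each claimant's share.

Total days = 516.
Unconstrained shares: Andrade 34,500.00; Chaudhri 8,250.00; Kowalski 34,650.00.
Capped: Kowalski ($19,050); balance $58,350 reallocated over remaining days 285.
Shares after redistribution: Andrade 47,089.47 → $47,100; Chaudhri 11,260.53 → $11,250.

Andrade: $47,100 | Chaudhri: $11,250 | Kowalski: $19,050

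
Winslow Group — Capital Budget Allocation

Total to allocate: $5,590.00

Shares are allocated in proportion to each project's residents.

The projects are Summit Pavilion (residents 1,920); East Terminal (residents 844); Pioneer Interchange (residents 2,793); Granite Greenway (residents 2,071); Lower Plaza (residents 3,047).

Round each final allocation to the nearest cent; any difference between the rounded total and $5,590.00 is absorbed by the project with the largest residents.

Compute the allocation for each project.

Residents total: 1,920 + 844 + 2,793 + 2,071 + 3,047 = 10,675.
Proportional shares: Summit Pavilion 1,005.4145; East Terminal 441.9635; Pioneer Interchange 1,462.5639; Granite Greenway 1,084.4862; Lower Plaza 1,595.5719.
Rounded to nearest cent: Summit Pavilion $1,005.41; East Terminal $441.96; Pioneer Interchange $1,462.56; Granite Greenway $1,084.49; Lower Plaza $1,595.57. Sum = $5,589.99.
Difference $5,590.00 − $5,589.99 = +$0.01 applied to largest residents (Lower Plaza): Lower Plaza becomes $1,595.58.

Summit Pavilion: $1,005.41 | East Terminal: $441.96 | Pioneer Interchange: $1,462.56 | Granite Greenway: $1,084.49 | Lower Plaza: $1,595.58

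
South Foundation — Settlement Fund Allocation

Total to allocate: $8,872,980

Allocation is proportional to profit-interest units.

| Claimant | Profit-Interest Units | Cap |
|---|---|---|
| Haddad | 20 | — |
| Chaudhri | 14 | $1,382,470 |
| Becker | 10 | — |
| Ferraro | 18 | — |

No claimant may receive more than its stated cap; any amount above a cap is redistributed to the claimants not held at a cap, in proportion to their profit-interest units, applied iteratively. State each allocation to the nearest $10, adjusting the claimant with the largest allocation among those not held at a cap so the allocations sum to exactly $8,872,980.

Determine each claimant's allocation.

Profit-interest units total: 62.
Pro-rata shares before constraints: Haddad 2,862,251.61; Chaudhri 2,003,576.13; Becker 1,431,125.81; Ferraro 2,576,026.45.
Held at cap: Chaudhri ($1,382,470); balance $7,490,510 reallocated over remaining profit-interest units 48.
Remaining shares: Haddad 3,121,045.83 → $3,121,050; Becker 1,560,522.92 → $1,560,520; Ferraro 2,808,941.25 → $2,808,940.

Haddad: $3,121,050 · Chaudhri: $1,382,470 · Becker: $1,560,520 · Ferraro: $2,808,940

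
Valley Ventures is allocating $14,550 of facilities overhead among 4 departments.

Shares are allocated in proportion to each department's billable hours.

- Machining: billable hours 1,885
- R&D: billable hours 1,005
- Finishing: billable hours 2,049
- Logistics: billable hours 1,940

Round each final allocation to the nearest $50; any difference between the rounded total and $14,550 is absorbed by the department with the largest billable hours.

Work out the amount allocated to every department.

Machining: $4,000; R&D: $2,150; Finishing: $4,300; Logistics: $4,100

Sum of billable hours: 1,885 + 1,005 + 2,049 + 1,940 = 6,879.
Unrounded shares: Machining 3,987.03; R&D 2,125.71; Finishing 4,333.91; Logistics 4,103.36.
Rounded to nearest $50: Machining $4,000; R&D $2,150; Finishing $4,350; Logistics $4,100. Sum = $14,600.
Difference $14,550 − $14,600 = −$50 applied to largest billable hours (Finishing): Finishing becomes $4,300.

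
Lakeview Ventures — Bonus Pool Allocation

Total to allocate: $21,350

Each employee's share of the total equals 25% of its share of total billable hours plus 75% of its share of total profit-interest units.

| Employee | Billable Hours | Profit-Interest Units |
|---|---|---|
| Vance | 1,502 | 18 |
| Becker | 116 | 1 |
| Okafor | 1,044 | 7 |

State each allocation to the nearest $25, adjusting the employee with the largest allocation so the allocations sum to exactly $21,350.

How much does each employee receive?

Totals — billable hours 2,662, profit-interest units 26.
Composite weights (25% billable hours + 75% profit-interest units): Vance 0.6603; Becker 0.0397; Okafor 0.3000.
Unrounded shares: Vance 14,097.19; Becker 848.45; Okafor 6,404.35.
At nearest $25: Vance $14,100; Becker $850; Okafor $6,400. Sum = $21,350.
No rounding difference to absorb.

Vance: $14,100; Becker: $850; Okafor: $6,400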